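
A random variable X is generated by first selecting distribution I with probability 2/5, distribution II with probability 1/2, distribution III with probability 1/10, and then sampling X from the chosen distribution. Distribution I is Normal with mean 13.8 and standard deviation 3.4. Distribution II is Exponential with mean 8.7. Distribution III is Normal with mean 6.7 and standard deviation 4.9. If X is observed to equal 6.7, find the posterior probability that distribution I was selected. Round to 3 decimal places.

0.132

Likelihoods f(6.7 | ·): I: 0.013259; II: 0.0532138; III: 0.0814168.
Posterior ∝ prior × likelihood. Numerator for I: 0.4·0.013259 = 0.00530361.
Normalizing constant: 0.4·0.013259 + 0.5·0.0532138 + 0.1·0.0814168 = 0.0400522.
P(I | observation) = 0.00530361 / 0.0400522 = 0.132417.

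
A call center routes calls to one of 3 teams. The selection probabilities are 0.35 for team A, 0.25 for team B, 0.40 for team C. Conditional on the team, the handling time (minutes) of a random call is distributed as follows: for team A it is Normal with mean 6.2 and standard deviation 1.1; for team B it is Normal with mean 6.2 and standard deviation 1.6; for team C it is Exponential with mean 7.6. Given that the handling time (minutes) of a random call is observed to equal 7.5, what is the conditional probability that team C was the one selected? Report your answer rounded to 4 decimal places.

Likelihoods f(7.5 | ·): A: 0.180397; B: 0.179242; C: 0.0490463.
Posterior ∝ prior × likelihood. Numerator for C: 0.4·0.0490463 = 0.0196185.
Normalizing constant: 0.35·0.180397 + 0.25·0.179242 + 0.4·0.0490463 = 0.127568.
P(C | observation) = 0.0196185 / 0.127568 = 0.153789.

0.1538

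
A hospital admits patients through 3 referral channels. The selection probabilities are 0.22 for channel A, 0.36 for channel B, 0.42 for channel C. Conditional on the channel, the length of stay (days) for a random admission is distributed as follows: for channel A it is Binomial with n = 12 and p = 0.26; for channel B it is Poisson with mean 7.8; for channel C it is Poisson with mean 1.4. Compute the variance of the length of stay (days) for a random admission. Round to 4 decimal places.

Per component, A: μ=3.12, E[X²]=12.0432; B: μ=7.8, E[X²]=68.64; C: μ=1.4, E[X²]=3.36.
E[X] = 0.22·3.12 + 0.36·7.8 + 0.42·1.4 = 4.0824.
E[X²] = 0.22·12.0432 + 0.36·68.64 + 0.42·3.36 = 28.7711.
Var(X) = E[X²] − (E[X])² = 28.7711 − 16.666 = 12.1051.

12.1051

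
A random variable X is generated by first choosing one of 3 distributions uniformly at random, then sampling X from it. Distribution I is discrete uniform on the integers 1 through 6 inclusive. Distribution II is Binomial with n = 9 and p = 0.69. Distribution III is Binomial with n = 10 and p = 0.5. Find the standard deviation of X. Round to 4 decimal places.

1.9173

Per component, I: μ=3.5, E[X²]=15.1667; II: μ=6.21, E[X²]=40.4892; III: μ=5, E[X²]=27.5.
E[X] = 0.333333·3.5 + 0.333333·6.21 + 0.333333·5 = 4.90333.
E[X²] = 0.333333·15.1667 + 0.333333·40.4892 + 0.333333·27.5 = 27.7186.
Var(X) = E[X²] − (E[X])² = 27.7186 − 24.0427 = 3.67594.
SD(X) = √3.67594 = 1.91728.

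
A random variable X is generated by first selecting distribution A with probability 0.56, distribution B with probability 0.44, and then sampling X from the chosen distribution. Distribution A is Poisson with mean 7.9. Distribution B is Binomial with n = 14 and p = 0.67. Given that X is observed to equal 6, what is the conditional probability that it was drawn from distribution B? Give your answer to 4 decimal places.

0.1934

Likelihoods P(X=6 | ·): A: 0.125171; B: 0.0382046.
Posterior ∝ prior × likelihood. Numerator for B: 0.44·0.0382046 = 0.01681.
Normalizing constant: 0.56·0.125171 + 0.44·0.0382046 = 0.0869058.
P(B | observation) = 0.01681 / 0.0869058 = 0.193428.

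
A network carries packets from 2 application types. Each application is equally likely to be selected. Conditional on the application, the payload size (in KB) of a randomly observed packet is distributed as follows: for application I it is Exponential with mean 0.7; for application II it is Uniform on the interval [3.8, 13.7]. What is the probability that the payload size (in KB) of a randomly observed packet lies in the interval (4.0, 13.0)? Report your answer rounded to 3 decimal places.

0.456

Conditional on each application, P(4.0 < X < 13.0): I: 0.0032985; II: 0.909091.
By total probability, P(4.0 < X < 13.0) = 0.5·0.0032985 + 0.5·0.909091 = 0.456195.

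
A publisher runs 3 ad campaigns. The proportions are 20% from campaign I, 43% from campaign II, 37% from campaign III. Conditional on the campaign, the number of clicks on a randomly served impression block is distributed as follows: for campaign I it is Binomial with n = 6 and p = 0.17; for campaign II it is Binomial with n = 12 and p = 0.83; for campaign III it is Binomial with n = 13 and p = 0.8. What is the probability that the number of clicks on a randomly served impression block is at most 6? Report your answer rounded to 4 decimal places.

Conditional on each campaign, P(X ≤ 6): I: 1; II: 0.00875167; III: 0.00700356.
By total probability, P(X ≤ 6) = 0.2·1 + 0.43·0.00875167 + 0.37·0.00700356 = 0.206355.

0.2064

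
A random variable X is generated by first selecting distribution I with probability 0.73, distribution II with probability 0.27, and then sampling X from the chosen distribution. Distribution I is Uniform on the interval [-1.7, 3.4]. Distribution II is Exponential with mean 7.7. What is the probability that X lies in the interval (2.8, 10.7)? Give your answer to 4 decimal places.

0.2063

Conditional on each component, P(2.8 < X < 10.7): I: 0.117647; II: 0.445972.
By total probability, P(2.8 < X < 10.7) = 0.73·0.117647 + 0.27·0.445972 = 0.206295.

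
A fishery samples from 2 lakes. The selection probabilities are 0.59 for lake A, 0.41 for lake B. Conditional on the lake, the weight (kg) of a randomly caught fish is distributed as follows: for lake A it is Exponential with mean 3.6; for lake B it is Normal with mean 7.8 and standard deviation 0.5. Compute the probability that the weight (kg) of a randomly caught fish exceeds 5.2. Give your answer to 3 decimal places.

Conditional on each lake, P(X > 5.2): A: 0.235877; B: 1.
By total probability, P(X > 5.2) = 0.59·0.235877 + 0.41·1 = 0.549167.

0.549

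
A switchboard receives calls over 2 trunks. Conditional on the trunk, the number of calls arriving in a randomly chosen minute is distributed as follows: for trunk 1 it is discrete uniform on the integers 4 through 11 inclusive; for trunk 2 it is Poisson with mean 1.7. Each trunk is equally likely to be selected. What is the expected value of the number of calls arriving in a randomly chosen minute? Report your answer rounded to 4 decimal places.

Component means — 1: 7.5; 2: 1.7.
E[X] = 0.5·7.5 + 0.5·1.7 = 4.6.

4.6000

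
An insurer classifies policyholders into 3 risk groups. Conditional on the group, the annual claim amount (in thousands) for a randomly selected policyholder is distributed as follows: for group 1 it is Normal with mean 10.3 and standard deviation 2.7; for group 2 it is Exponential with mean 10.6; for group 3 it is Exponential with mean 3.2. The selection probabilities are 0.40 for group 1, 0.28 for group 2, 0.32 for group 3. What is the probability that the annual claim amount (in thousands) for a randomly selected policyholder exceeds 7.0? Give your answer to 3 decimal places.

0.536

Conditional on each group, P(X > 7.0): 1: 0.889188; 2: 0.516656; 3: 0.112197.
By total probability, P(X > 7.0) = 0.4·0.889188 + 0.28·0.516656 + 0.32·0.112197 = 0.536242.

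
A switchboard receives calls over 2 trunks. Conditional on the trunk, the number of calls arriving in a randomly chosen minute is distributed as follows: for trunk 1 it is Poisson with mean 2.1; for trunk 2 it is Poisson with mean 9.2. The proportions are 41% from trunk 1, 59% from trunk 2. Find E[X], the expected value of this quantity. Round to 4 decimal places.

6.2890

Component means — 1: 2.1; 2: 9.2.
E[X] = 0.41·2.1 + 0.59·9.2 = 6.289.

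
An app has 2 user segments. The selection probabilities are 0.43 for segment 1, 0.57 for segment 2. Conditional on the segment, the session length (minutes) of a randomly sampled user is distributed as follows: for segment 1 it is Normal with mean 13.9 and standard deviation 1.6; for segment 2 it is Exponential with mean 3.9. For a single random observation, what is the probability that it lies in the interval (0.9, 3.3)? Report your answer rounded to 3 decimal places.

0.208

Conditional on each segment, P(0.9 < X < 3.3): 1: 1.73622e-11; 2: 0.364861.
By total probability, P(0.9 < X < 3.3) = 0.43·1.73622e-11 + 0.57·0.364861 = 0.207971.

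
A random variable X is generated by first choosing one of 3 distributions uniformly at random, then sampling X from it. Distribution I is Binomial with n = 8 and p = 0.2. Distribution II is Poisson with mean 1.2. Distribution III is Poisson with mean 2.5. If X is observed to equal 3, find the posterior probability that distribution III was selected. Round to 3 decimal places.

Likelihoods P(X=3 | ·): I: 0.146801; II: 0.0867439; III: 0.213763.
Posterior ∝ prior × likelihood. Numerator for III: 0.333333·0.213763 = 0.0712543.
Normalizing constant: 0.333333·0.146801 + 0.333333·0.0867439 + 0.333333·0.213763 = 0.149103.
P(III | observation) = 0.0712543 / 0.149103 = 0.477888.

0.478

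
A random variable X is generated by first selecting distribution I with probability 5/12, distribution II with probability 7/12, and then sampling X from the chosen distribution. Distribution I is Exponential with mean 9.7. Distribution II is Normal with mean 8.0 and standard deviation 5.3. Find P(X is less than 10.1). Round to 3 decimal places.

Conditional on each component, P(X < 10.1): I: 0.646982; II: 0.654031.
By total probability, P(X < 10.1) = 0.416667·0.646982 + 0.583333·0.654031 = 0.651094.

0.651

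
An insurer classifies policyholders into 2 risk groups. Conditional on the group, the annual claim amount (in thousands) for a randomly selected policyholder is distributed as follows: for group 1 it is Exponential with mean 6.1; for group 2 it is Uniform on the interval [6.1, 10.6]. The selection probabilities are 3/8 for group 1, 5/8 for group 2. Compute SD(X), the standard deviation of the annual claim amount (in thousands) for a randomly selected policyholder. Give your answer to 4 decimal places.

4.0243

Per component, 1: μ=6.1, E[X²]=74.42; 2: μ=8.35, E[X²]=71.41.
E[X] = 0.375·6.1 + 0.625·8.35 = 7.50625.
E[X²] = 0.375·74.42 + 0.625·71.41 = 72.5387.
Var(X) = E[X²] − (E[X])² = 72.5387 − 56.3438 = 16.195.
SD(X) = √16.195 = 4.0243.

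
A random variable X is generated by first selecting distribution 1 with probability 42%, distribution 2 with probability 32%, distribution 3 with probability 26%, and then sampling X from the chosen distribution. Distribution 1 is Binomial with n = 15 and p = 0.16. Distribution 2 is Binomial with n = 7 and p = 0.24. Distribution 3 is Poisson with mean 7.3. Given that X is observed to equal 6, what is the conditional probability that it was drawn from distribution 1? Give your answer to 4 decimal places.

0.1647

Likelihoods P(X=6 | ·): 1: 0.0174839; 2: 0.00101667; 3: 0.141989.
Posterior ∝ prior × likelihood. Numerator for 1: 0.42·0.0174839 = 0.00734323.
Normalizing constant: 0.42·0.0174839 + 0.32·0.00101667 + 0.26·0.141989 = 0.0445857.
P(1 | observation) = 0.00734323 / 0.0445857 = 0.164699.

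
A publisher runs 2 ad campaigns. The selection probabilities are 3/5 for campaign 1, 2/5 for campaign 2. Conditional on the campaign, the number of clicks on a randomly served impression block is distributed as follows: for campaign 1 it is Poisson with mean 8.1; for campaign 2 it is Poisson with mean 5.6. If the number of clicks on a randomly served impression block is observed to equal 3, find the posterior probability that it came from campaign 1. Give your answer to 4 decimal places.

Likelihoods P(X=3 | ·): 1: 0.0268855; 2: 0.108234.
Posterior ∝ prior × likelihood. Numerator for 1: 0.6·0.0268855 = 0.0161313.
Normalizing constant: 0.6·0.0268855 + 0.4·0.108234 = 0.0594249.
P(1 | observation) = 0.0161313 / 0.0594249 = 0.271457.

0.2715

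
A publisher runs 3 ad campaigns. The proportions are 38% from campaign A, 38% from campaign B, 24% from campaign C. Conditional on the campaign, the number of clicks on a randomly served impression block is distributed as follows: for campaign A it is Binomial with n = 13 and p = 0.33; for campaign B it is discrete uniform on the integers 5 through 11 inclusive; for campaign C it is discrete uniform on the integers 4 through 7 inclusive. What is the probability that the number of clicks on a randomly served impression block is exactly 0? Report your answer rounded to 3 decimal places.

0.002

Conditional on each campaign, P(X = 0): A: 0.00548242; B: 0; C: 0.
By total probability, P(X = 0) = 0.38·0.00548242 + 0.38·0 + 0.24·0 = 0.00208332.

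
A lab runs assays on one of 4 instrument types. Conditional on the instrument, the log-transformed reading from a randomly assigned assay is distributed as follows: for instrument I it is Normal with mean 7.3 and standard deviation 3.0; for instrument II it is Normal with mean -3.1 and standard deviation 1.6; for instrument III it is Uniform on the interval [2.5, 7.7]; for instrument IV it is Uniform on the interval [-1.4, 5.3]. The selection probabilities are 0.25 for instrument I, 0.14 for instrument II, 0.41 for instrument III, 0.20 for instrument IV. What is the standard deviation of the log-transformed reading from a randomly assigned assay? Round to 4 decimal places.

3.9218

Per component, I: μ=7.3, E[X²]=62.29; II: μ=-3.1, E[X²]=12.17; III: μ=5.1, E[X²]=28.2633; IV: μ=1.95, E[X²]=7.54333.
E[X] = 0.25·7.3 + 0.14·-3.1 + 0.41·5.1 + 0.2·1.95 = 3.872.
E[X²] = 0.25·62.29 + 0.14·12.17 + 0.41·28.2633 + 0.2·7.54333 = 30.3729.
Var(X) = E[X²] − (E[X])² = 30.3729 − 14.9924 = 15.3805.
SD(X) = √15.3805 = 3.9218.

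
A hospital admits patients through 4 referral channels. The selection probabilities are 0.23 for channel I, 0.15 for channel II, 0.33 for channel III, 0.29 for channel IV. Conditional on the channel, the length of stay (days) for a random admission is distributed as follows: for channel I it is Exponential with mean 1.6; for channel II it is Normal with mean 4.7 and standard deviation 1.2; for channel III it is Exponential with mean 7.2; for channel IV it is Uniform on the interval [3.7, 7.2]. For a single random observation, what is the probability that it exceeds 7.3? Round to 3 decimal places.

0.124

Conditional on each channel, P(X > 7.3): I: 0.0104359; II: 0.0151301; III: 0.362805; IV: 0.
By total probability, P(X > 7.3) = 0.23·0.0104359 + 0.15·0.0151301 + 0.33·0.362805 + 0.29·0 = 0.124396.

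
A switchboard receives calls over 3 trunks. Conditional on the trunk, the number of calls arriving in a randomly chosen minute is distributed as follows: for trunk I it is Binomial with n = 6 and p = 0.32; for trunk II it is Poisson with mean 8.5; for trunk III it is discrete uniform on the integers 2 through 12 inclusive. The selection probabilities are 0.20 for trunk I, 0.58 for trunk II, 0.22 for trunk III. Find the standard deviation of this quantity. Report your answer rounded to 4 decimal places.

3.7197

Per component, I: μ=1.92, E[X²]=4.992; II: μ=8.5, E[X²]=80.75; III: μ=7, E[X²]=59.
E[X] = 0.2·1.92 + 0.58·8.5 + 0.22·7 = 6.854.
E[X²] = 0.2·4.992 + 0.58·80.75 + 0.22·59 = 60.8134.
Var(X) = E[X²] − (E[X])² = 60.8134 − 46.9773 = 13.8361.
SD(X) = √13.8361 = 3.71969.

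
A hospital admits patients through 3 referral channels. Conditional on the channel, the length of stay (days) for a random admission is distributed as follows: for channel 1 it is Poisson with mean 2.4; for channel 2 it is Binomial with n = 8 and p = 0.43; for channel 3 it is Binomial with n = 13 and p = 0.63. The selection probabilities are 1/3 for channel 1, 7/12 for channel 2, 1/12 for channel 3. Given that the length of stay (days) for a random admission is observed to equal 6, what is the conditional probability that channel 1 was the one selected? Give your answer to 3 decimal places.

Likelihoods P(X=6 | ·): 1: 0.0240784; 2: 0.0575067; 3: 0.101853.
Posterior ∝ prior × likelihood. Numerator for 1: 0.333333·0.0240784 = 0.00802614.
Normalizing constant: 0.333333·0.0240784 + 0.583333·0.0575067 + 0.0833333·0.101853 = 0.0500594.
P(1 | observation) = 0.00802614 / 0.0500594 = 0.160332.

0.160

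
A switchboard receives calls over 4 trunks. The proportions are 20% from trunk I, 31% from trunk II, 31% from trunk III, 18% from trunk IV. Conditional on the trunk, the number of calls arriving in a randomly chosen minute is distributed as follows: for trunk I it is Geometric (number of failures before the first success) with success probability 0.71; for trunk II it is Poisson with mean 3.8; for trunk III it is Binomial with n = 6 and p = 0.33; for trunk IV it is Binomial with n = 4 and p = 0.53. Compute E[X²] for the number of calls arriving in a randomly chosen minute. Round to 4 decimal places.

8.4177

For each component E[X²] = Var + (mean)², giving I: 0.742115; II: 18.24; III: 5.247; IV: 5.4908.
Overall E[X²] = 0.2·0.742115 + 0.31·18.24 + 0.31·5.247 + 0.18·5.4908 = 8.41774.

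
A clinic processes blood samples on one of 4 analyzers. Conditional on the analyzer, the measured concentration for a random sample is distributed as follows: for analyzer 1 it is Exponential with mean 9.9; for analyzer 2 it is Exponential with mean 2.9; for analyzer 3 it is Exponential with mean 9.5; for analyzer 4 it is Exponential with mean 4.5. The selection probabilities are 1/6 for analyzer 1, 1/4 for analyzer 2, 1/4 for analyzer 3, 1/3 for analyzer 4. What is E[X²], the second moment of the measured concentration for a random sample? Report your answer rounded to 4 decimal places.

95.5000

For each component E[X²] = Var + (mean)², giving 1: 196.02; 2: 16.82; 3: 180.5; 4: 40.5.
Overall E[X²] = 0.166667·196.02 + 0.25·16.82 + 0.25·180.5 + 0.333333·40.5 = 95.5.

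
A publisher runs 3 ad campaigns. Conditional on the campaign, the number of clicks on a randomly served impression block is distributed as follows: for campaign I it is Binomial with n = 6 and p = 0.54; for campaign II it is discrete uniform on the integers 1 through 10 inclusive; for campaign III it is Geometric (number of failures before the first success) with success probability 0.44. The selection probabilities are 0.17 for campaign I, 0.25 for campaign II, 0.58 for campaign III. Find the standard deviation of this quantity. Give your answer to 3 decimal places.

2.680

Per component, I: μ=3.24, E[X²]=11.988; II: μ=5.5, E[X²]=38.5; III: μ=1.27273, E[X²]=4.5124.
E[X] = 0.17·3.24 + 0.25·5.5 + 0.58·1.27273 = 2.66398.
E[X²] = 0.17·11.988 + 0.25·38.5 + 0.58·4.5124 = 14.2802.
Var(X) = E[X²] − (E[X])² = 14.2802 − 7.0968 = 7.18335.
SD(X) = √7.18335 = 2.68018.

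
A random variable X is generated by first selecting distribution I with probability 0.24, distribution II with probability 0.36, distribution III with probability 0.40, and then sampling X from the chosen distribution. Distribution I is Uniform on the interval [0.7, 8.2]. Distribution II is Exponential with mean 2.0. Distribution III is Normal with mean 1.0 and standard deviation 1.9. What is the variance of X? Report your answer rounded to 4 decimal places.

Per component, I: μ=4.45, E[X²]=24.49; II: μ=2, E[X²]=8; III: μ=1, E[X²]=4.61.
E[X] = 0.24·4.45 + 0.36·2 + 0.4·1 = 2.188.
E[X²] = 0.24·24.49 + 0.36·8 + 0.4·4.61 = 10.6016.
Var(X) = E[X²] − (E[X])² = 10.6016 − 4.78734 = 5.81426.

5.8143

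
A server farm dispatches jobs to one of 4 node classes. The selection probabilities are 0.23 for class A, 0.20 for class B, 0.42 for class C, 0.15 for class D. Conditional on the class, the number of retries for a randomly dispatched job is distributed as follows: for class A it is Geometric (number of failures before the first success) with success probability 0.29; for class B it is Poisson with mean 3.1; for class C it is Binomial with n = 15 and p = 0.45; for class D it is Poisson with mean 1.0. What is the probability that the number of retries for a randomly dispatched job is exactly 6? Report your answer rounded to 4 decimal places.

0.1001

Conditional on each class, P(X = 6): A: 0.0371491; B: 0.0555296; C: 0.191401; D: 0.000510944.
By total probability, P(X = 6) = 0.23·0.0371491 + 0.2·0.0555296 + 0.42·0.191401 + 0.15·0.000510944 = 0.100115.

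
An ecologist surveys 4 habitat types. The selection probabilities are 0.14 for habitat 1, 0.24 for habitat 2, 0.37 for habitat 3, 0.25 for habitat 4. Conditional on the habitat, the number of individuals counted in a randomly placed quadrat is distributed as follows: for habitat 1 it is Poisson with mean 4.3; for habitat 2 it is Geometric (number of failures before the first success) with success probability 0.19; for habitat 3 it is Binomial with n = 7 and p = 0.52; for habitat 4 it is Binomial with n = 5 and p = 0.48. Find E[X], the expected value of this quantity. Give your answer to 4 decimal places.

Component means — 1: 4.3; 2: 4.26316; 3: 3.64; 4: 2.4.
E[X] = 0.14·4.3 + 0.24·4.26316 + 0.37·3.64 + 0.25·2.4 = 3.57196.

3.5720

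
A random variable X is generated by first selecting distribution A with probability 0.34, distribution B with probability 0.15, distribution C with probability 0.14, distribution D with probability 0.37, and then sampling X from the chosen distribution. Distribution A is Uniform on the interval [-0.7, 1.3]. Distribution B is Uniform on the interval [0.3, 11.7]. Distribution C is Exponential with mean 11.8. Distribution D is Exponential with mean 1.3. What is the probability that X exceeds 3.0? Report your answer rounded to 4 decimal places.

0.2599

Conditional on each component, P(X > 3.0): A: 0; B: 0.763158; C: 0.775508; D: 0.0994906.
By total probability, P(X > 3.0) = 0.34·0 + 0.15·0.763158 + 0.14·0.775508 + 0.37·0.0994906 = 0.259856.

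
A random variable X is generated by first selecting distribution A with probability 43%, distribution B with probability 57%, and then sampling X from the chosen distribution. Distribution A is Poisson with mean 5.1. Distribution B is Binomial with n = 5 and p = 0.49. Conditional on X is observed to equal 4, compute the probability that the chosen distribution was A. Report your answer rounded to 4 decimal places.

0.4686

Likelihoods P(X=4 | ·): A: 0.171857; B: 0.147002.
Posterior ∝ prior × likelihood. Numerator for A: 0.43·0.171857 = 0.0738986.
Normalizing constant: 0.43·0.171857 + 0.57·0.147002 = 0.15769.
P(A | observation) = 0.0738986 / 0.15769 = 0.468632.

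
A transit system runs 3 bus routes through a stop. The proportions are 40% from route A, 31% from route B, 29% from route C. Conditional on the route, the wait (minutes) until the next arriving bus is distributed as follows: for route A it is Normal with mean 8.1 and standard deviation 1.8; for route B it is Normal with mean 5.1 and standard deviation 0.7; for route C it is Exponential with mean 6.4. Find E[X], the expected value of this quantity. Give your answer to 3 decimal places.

Component means — A: 8.1; B: 5.1; C: 6.4.
E[X] = 0.4·8.1 + 0.31·5.1 + 0.29·6.4 = 6.677.

6.677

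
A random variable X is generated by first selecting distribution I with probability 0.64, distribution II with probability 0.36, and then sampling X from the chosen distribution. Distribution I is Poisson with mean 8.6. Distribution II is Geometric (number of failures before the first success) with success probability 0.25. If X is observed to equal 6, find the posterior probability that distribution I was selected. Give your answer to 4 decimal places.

0.8052

Likelihoods P(X=6 | ·): I: 0.103449; II: 0.0444946.
Posterior ∝ prior × likelihood. Numerator for I: 0.64·0.103449 = 0.0662073.
Normalizing constant: 0.64·0.103449 + 0.36·0.0444946 = 0.0822253.
P(I | observation) = 0.0662073 / 0.0822253 = 0.805193.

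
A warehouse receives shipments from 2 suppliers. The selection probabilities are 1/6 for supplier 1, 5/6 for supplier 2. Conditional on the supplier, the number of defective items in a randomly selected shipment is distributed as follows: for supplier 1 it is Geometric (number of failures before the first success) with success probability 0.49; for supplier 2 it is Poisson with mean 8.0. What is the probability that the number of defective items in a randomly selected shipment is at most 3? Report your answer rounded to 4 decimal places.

0.1907

Conditional on each supplier, P(X ≤ 3): 1: 0.932348; 2: 0.0423801.
By total probability, P(X ≤ 3) = 0.166667·0.932348 + 0.833333·0.0423801 = 0.190708.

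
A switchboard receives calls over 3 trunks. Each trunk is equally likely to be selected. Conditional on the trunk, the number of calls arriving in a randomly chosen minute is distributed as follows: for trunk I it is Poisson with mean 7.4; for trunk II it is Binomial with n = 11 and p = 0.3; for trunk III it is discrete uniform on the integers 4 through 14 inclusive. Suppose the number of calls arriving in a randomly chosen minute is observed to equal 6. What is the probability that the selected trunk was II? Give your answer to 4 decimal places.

0.1973

Likelihoods P(X=6 | ·): I: 0.139405; II: 0.0566056; III: 0.0909091.
Posterior ∝ prior × likelihood. Numerator for II: 0.333333·0.0566056 = 0.0188685.
Normalizing constant: 0.333333·0.139405 + 0.333333·0.0566056 + 0.333333·0.0909091 = 0.0956399.
P(II | observation) = 0.0188685 / 0.0956399 = 0.197287.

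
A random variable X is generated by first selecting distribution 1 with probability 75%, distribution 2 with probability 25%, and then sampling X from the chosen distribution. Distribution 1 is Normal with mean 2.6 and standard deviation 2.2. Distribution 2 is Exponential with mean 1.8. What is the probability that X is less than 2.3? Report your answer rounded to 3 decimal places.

Conditional on each component, P(X < 2.3): 1: 0.445767; 2: 0.721344.
By total probability, P(X < 2.3) = 0.75·0.445767 + 0.25·0.721344 = 0.514661.

0.515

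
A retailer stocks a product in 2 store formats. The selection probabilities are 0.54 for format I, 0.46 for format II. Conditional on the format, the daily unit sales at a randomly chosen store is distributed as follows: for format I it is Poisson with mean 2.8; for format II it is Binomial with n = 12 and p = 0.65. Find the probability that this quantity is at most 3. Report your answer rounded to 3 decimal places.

Conditional on each format, P(X ≤ 3): I: 0.691937; II: 0.00560975.
By total probability, P(X ≤ 3) = 0.54·0.691937 + 0.46·0.00560975 = 0.376227.

0.376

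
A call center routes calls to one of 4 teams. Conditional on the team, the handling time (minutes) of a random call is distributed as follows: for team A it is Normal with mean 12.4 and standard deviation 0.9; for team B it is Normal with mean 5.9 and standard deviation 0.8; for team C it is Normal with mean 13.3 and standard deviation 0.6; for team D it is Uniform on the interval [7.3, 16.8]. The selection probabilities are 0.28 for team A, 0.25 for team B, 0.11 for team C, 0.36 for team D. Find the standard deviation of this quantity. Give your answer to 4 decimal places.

3.3317

Per component, A: μ=12.4, E[X²]=154.57; B: μ=5.9, E[X²]=35.45; C: μ=13.3, E[X²]=177.25; D: μ=12.05, E[X²]=152.723.
E[X] = 0.28·12.4 + 0.25·5.9 + 0.11·13.3 + 0.36·12.05 = 10.748.
E[X²] = 0.28·154.57 + 0.25·35.45 + 0.11·177.25 + 0.36·152.723 = 126.62.
Var(X) = E[X²] − (E[X])² = 126.62 − 115.52 = 11.1005.
SD(X) = √11.1005 = 3.33174.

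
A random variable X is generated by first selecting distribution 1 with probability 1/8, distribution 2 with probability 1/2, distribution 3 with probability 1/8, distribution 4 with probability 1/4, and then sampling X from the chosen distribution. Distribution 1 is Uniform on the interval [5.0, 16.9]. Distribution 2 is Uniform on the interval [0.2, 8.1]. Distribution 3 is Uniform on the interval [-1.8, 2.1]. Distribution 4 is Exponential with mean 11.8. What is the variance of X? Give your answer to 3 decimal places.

56.336

Per component, 1: μ=10.95, E[X²]=131.703; 2: μ=4.15, E[X²]=22.4233; 3: μ=0.15, E[X²]=1.29; 4: μ=11.8, E[X²]=278.48.
E[X] = 0.125·10.95 + 0.5·4.15 + 0.125·0.15 + 0.25·11.8 = 6.4125.
E[X²] = 0.125·131.703 + 0.5·22.4233 + 0.125·1.29 + 0.25·278.48 = 97.4558.
Var(X) = E[X²] − (E[X])² = 97.4558 − 41.1202 = 56.3357.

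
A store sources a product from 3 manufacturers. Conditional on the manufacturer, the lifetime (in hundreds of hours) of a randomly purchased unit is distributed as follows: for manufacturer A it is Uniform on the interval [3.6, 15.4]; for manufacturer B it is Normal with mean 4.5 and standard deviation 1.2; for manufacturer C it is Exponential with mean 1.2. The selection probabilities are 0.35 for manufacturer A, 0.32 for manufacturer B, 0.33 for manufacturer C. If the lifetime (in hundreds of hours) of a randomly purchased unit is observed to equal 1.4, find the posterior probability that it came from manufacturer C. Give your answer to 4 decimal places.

0.9577

Likelihoods f(1.4 | ·): A: 0; B: 0.0118188; C: 0.259503.
Posterior ∝ prior × likelihood. Numerator for C: 0.33·0.259503 = 0.0856359.
Normalizing constant: 0.35·0 + 0.32·0.0118188 + 0.33·0.259503 = 0.0894179.
P(C | observation) = 0.0856359 / 0.0894179 = 0.957704.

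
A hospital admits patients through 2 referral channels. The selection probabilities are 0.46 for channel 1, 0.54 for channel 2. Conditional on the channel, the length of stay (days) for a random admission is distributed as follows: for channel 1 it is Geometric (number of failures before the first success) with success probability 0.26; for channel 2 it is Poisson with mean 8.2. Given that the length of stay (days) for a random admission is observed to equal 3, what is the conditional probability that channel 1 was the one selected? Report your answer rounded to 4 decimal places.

0.7805

Likelihoods P(X=3 | ·): 1: 0.105358; 2: 0.0252392.
Posterior ∝ prior × likelihood. Numerator for 1: 0.46·0.105358 = 0.0484648.
Normalizing constant: 0.46·0.105358 + 0.54·0.0252392 = 0.062094.
P(1 | observation) = 0.0484648 / 0.062094 = 0.780507.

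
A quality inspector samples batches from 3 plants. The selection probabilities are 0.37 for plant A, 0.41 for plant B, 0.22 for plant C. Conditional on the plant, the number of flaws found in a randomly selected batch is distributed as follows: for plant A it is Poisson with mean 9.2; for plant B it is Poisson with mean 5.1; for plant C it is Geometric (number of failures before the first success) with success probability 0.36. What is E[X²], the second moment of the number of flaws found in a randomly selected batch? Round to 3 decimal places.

49.258

For each component E[X²] = Var + (mean)², giving A: 93.84; B: 31.11; C: 8.09877.
Overall E[X²] = 0.37·93.84 + 0.41·31.11 + 0.22·8.09877 = 49.2576.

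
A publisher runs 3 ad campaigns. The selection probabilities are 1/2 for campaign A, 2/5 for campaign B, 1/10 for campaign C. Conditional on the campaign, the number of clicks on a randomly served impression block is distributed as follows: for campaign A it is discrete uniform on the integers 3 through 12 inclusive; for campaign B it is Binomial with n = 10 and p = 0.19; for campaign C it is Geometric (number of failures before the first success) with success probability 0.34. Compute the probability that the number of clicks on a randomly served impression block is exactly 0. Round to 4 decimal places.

Conditional on each campaign, P(X = 0): A: 0; B: 0.121577; C: 0.34.
By total probability, P(X = 0) = 0.5·0 + 0.4·0.121577 + 0.1·0.34 = 0.0826307.

0.0826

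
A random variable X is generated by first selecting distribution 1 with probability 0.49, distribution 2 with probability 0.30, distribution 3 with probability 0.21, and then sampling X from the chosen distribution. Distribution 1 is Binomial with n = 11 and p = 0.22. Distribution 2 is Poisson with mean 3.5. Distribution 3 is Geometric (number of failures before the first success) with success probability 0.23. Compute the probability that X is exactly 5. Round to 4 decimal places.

Conditional on each component, P(X = 5): 1: 0.0536195; 2: 0.132169; 3: 0.062256.
By total probability, P(X = 5) = 0.49·0.0536195 + 0.3·0.132169 + 0.21·0.062256 = 0.0789979.

0.0790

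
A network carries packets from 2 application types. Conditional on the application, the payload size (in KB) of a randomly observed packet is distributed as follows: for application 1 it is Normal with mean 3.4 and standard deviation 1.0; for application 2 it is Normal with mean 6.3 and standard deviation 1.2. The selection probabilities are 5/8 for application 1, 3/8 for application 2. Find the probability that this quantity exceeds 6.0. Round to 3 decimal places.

0.227

Conditional on each application, P(X > 6.0): 1: 0.00466119; 2: 0.598706.
By total probability, P(X > 6.0) = 0.625·0.00466119 + 0.375·0.598706 = 0.227428.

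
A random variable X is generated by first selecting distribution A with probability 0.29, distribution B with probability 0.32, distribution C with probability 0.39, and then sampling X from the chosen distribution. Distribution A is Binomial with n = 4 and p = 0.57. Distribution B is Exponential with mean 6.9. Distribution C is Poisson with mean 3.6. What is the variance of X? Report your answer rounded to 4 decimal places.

20.4604

Per component, A: μ=2.28, E[X²]=6.1788; B: μ=6.9, E[X²]=95.22; C: μ=3.6, E[X²]=16.56.
E[X] = 0.29·2.28 + 0.32·6.9 + 0.39·3.6 = 4.2732.
E[X²] = 0.29·6.1788 + 0.32·95.22 + 0.39·16.56 = 38.7207.
Var(X) = E[X²] − (E[X])² = 38.7207 − 18.2602 = 20.4604.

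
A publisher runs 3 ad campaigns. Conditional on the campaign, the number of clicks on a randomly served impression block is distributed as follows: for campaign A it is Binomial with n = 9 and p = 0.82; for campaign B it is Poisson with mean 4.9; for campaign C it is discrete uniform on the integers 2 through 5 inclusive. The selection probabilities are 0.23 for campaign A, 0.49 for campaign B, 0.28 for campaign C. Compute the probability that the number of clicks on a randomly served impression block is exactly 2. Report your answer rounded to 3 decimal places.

Conditional on each campaign, P(X = 2): A: 0.000148196; B: 0.0893962; C: 0.25.
By total probability, P(X = 2) = 0.23·0.000148196 + 0.49·0.0893962 + 0.28·0.25 = 0.113838.

0.114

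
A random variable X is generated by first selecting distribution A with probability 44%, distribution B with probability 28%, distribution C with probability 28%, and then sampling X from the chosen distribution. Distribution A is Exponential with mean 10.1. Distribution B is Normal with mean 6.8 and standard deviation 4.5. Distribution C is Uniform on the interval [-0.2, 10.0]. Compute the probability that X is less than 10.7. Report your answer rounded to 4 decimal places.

0.7934

Conditional on each component, P(X < 10.7): A: 0.653338; B: 0.806938; C: 1.
By total probability, P(X < 10.7) = 0.44·0.653338 + 0.28·0.806938 + 0.28·1 = 0.793411.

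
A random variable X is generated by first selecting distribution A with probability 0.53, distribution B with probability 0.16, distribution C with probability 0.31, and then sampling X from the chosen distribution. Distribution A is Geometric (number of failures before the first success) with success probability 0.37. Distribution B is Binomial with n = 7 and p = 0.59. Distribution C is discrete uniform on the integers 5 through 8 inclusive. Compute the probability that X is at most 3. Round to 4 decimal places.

Conditional on each component, P(X ≤ 3): A: 0.84247; B: 0.309381; C: 0.
By total probability, P(X ≤ 3) = 0.53·0.84247 + 0.16·0.309381 + 0.31·0 = 0.49601.

0.4960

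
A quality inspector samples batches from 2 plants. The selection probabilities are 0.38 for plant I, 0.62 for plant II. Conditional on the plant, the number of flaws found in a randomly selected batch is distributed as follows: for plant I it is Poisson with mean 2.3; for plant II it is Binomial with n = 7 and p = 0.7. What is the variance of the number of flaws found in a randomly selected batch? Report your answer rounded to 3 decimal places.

Per component, I: μ=2.3, E[X²]=7.59; II: μ=4.9, E[X²]=25.48.
E[X] = 0.38·2.3 + 0.62·4.9 = 3.912.
E[X²] = 0.38·7.59 + 0.62·25.48 = 18.6818.
Var(X) = E[X²] − (E[X])² = 18.6818 − 15.3037 = 3.37806.

3.378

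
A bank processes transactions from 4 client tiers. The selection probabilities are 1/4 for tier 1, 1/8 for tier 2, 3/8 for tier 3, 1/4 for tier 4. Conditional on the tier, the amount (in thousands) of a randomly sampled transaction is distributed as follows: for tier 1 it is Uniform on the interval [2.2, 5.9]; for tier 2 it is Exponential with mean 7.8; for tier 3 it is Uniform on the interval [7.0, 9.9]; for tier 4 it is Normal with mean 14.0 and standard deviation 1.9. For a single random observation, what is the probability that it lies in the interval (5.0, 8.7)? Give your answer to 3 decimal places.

Conditional on each tier, P(5.0 < X < 8.7): 1: 0.243243; 2: 0.198963; 3: 0.586207; 4: 0.0026386.
By total probability, P(5.0 < X < 8.7) = 0.25·0.243243 + 0.125·0.198963 + 0.375·0.586207 + 0.25·0.0026386 = 0.306168.

0.306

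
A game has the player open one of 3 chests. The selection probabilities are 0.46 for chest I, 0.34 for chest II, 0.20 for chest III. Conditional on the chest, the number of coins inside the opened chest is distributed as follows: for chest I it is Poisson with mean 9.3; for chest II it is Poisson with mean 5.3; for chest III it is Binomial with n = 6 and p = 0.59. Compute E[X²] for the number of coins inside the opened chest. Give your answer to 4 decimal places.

For each component E[X²] = Var + (mean)², giving I: 95.79; II: 33.39; III: 13.983.
Overall E[X²] = 0.46·95.79 + 0.34·33.39 + 0.2·13.983 = 58.2126.

58.2126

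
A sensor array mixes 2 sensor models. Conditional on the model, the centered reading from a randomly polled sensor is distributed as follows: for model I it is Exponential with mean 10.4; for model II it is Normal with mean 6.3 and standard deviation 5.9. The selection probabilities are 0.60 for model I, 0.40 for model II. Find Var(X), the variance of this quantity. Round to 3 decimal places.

Per component, I: μ=10.4, E[X²]=216.32; II: μ=6.3, E[X²]=74.5.
E[X] = 0.6·10.4 + 0.4·6.3 = 8.76.
E[X²] = 0.6·216.32 + 0.4·74.5 = 159.592.
Var(X) = E[X²] − (E[X])² = 159.592 − 76.7376 = 82.8544.

82.854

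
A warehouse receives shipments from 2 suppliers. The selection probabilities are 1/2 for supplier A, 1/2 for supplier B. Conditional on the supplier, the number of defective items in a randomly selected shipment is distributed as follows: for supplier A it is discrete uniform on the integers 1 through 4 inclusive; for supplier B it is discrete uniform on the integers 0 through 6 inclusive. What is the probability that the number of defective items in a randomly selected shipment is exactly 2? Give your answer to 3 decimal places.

Conditional on each supplier, P(X = 2): A: 0.25; B: 0.142857.
By total probability, P(X = 2) = 0.5·0.25 + 0.5·0.142857 = 0.196429.

0.196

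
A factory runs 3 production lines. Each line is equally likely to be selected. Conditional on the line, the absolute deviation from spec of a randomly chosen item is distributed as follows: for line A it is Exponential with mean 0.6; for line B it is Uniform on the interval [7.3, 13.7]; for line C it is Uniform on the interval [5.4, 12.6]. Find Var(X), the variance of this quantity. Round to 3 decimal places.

Per component, A: μ=0.6, E[X²]=0.72; B: μ=10.5, E[X²]=113.663; C: μ=9, E[X²]=85.32.
E[X] = 0.333333·0.6 + 0.333333·10.5 + 0.333333·9 = 6.7.
E[X²] = 0.333333·0.72 + 0.333333·113.663 + 0.333333·85.32 = 66.5678.
Var(X) = E[X²] − (E[X])² = 66.5678 − 44.89 = 21.6778.

21.678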